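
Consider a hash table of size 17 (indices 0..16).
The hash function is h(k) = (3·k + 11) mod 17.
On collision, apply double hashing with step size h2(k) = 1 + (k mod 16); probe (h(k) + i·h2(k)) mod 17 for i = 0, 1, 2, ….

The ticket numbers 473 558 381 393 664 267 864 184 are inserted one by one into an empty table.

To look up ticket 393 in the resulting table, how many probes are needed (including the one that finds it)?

Insert 473: h=2, slot 2 empty -> index 2.
Insert 558: h=2, h2=15, slot 2 occupied -> index 0.
Insert 381: h=15, slot 15 empty -> index 15.
Insert 393: h=0, h2=10, slot 0 occupied -> index 10.
Insert 664: h=14, slot 14 empty -> index 14.
Insert 267: h=13, slot 13 empty -> index 13.
Insert 864: h=2, h2=1, slot 2 occupied -> index 3.
Insert 184: h=2, h2=9, slot 2 occupied -> index 11.
Table: [558, _, 473, 864, _, _, _, _, _, _, 393, 184, _, 267, 664, 381, _]
Lookup 393: h=0, h2=10, probe 0,10 → found at 10.

2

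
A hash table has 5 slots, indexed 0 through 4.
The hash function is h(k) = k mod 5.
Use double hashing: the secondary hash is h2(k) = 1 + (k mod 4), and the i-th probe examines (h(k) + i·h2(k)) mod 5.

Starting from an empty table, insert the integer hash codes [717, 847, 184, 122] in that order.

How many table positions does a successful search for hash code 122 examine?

2

717: h=2 => slot 2
847: h=2, h2=4, probe 2,1 => slot 1
184: h=4 => slot 4
122: h=2, h2=3, probe 2,0 => slot 0
Table: [122, 847, 717, _, 184]
Lookup 122: h=2, h2=3, probe 2,0 → found at 0.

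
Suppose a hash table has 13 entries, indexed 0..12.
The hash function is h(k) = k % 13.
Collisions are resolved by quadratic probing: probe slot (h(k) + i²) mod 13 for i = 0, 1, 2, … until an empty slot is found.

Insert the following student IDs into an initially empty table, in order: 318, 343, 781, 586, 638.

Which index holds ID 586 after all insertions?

Insert 318: h=6, slot 6 empty -> index 6.
Insert 343: h=5, slot 5 empty -> index 5.
Insert 781: h=1, slot 1 empty -> index 1.
Insert 586: h=1, slot 1 occupied -> index 2.
Insert 638: h=1, slots 1,2,5 occupied -> index 10.
Table: [_, 781, 586, _, _, 343, 318, _, _, _, 638, _, _]

2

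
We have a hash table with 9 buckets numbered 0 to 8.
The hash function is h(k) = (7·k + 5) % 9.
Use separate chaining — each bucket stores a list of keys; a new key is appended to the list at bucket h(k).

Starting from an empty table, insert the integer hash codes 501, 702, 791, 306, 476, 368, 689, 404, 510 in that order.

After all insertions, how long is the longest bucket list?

4

Insert 501: h=2, bucket 2 empty -> new chain.
Insert 702: h=5, bucket 5 empty -> new chain.
Insert 791: h=7, bucket 7 empty -> new chain.
Insert 306: h=5, bucket 5 nonempty -> append to chain.
Insert 476: h=7, bucket 7 nonempty -> append to chain.
Insert 368: h=7, bucket 7 nonempty -> append to chain.
Insert 689: h=4, bucket 4 empty -> new chain.
Insert 404: h=7, bucket 7 nonempty -> append to chain.
Insert 510: h=2, bucket 2 nonempty -> append to chain.
Final buckets:
0: -
1: -
2: 501 -> 510
3: -
4: 689
5: 702 -> 306
6: -
7: 791 -> 476 -> 368 -> 404
8: -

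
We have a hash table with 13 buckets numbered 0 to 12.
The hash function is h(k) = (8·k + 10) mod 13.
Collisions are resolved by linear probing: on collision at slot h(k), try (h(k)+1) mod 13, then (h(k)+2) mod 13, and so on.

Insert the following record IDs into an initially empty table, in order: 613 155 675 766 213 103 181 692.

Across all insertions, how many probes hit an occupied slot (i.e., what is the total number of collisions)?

Insert 613: h=0, slot 0 empty => index 0.
Insert 155: h=2, slot 2 empty => index 2.
Insert 675: h=2, slot 2 occupied => index 3.
Insert 766: h=2, slots 2,3 occupied => index 4.
Insert 213: h=11, slot 11 empty => index 11.
Insert 103: h=2, slots 2,3,4 occupied => index 5.
Insert 181: h=2, slots 2,3,4,5 occupied => index 6.
Insert 692: h=8, slot 8 empty => index 8.
Table: [613, ∅, 155, 675, 766, 103, 181, ∅, 692, ∅, ∅, 213, ∅]

10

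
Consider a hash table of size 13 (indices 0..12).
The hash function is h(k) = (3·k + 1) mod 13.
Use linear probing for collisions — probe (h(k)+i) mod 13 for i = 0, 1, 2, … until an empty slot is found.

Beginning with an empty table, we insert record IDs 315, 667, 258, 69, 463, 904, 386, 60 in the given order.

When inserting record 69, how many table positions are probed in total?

2

Insert 315: h=10, slot 10 empty → index 10.
Insert 667: h=0, slot 0 empty → index 0.
Insert 258: h=8, slot 8 empty → index 8.
Insert 69: h=0, slot 0 occupied → index 1.
Insert 463: h=12, slot 12 empty → index 12.
Insert 904: h=9, slot 9 empty → index 9.
Insert 386: h=2, slot 2 empty → index 2.
Insert 60: h=12, slots 12,0,1,2 occupied → index 3.
Table: [667, 69, 386, 60, —, —, —, —, 258, 904, 315, —, 463]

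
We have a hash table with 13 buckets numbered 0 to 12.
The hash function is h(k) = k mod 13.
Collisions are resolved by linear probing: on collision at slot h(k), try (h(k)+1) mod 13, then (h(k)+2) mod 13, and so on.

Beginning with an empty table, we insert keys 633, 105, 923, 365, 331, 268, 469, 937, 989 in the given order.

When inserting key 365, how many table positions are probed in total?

2

Insert 633: h=9, slot 9 empty -> index 9.
Insert 105: h=1, slot 1 empty -> index 1.
Insert 923: h=0, slot 0 empty -> index 0.
Insert 365: h=1, slot 1 occupied -> index 2.
Insert 331: h=6, slot 6 empty -> index 6.
Insert 268: h=8, slot 8 empty -> index 8.
Insert 469: h=1, slots 1,2 occupied -> index 3.
Insert 937: h=1, slots 1,2,3 occupied -> index 4.
Insert 989: h=1, slots 1,2,3,4 occupied -> index 5.
Table: [923, 105, 365, 469, 937, 989, 331, _, 268, 633, _, _, _]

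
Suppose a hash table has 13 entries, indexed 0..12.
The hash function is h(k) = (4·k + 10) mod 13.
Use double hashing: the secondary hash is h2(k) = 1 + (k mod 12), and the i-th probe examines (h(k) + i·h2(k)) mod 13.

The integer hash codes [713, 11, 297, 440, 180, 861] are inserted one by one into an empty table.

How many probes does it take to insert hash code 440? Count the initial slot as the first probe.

2

713 hashes to 2; slot 2 is free → place at 2.
11 hashes to 2, h2=12; 2 taken → place at 1.
297 hashes to 2, h2=10; 2 taken → place at 12.
440 hashes to 2, h2=9; 2 taken → place at 11.
180 hashes to 2, h2=1; 2 taken → place at 3.
861 hashes to 9; slot 9 is free → place at 9.
Table: [—, 11, 713, 180, —, —, —, —, —, 861, —, 440, 297]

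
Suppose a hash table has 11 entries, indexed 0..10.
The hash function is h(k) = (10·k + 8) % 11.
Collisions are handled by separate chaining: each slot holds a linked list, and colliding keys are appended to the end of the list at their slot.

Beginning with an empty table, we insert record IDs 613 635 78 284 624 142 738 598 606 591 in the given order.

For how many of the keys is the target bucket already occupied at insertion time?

613 -> bucket 0
635 -> bucket 0 (collision)
78 -> bucket 7
284 -> bucket 10
624 -> bucket 0 (collision)
142 -> bucket 9
738 -> bucket 7 (collision)
598 -> bucket 4
606 -> bucket 7 (collision)
591 -> bucket 0 (collision)
Final buckets:
0: 613 -> 635 -> 624 -> 591
1: _
2: _
3: _
4: 598
5: _
6: _
7: 78 -> 738 -> 606
8: _
9: 142
10: 284

5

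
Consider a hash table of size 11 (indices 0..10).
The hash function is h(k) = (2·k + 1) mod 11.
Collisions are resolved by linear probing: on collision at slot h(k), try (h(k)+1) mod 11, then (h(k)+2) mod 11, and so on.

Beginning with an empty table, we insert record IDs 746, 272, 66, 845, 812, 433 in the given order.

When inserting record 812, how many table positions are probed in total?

746: h=8 => slot 8
272: h=6 => slot 6
66: h=1 => slot 1
845: h=8, probe 8,9 => slot 9
812: h=8, probe 8,9,10 => slot 10
433: h=9, probe 9,10,0 => slot 0
Table: [433, 66, _, _, _, _, 272, _, 746, 845, 812]

3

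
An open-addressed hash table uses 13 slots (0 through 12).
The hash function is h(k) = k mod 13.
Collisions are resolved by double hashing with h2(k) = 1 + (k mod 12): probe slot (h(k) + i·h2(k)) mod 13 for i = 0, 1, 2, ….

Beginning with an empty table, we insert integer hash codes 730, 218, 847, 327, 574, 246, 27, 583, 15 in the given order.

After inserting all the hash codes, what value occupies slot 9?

Insert 730: h=2, slot 2 empty => index 2.
Insert 218: h=10, slot 10 empty => index 10.
Insert 847: h=2, h2=8, slots 2,10 occupied => index 5.
Insert 327: h=2, h2=4, slot 2 occupied => index 6.
Insert 574: h=2, h2=11, slot 2 occupied => index 0.
Insert 246: h=12, slot 12 empty => index 12.
Insert 27: h=1, slot 1 empty => index 1.
Insert 583: h=11, slot 11 empty => index 11.
Insert 15: h=2, h2=4, slots 2,6,10,1,5 occupied => index 9.
Table: [574, 27, 730, _, _, 847, 327, _, _, 15, 218, 583, 246]

15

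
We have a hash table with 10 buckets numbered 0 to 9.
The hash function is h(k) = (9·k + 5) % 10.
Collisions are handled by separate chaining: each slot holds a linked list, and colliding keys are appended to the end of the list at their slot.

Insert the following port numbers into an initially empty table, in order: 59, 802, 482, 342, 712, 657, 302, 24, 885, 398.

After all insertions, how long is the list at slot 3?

Insert 59: h=6, bucket 6 empty -> new chain.
Insert 802: h=3, bucket 3 empty -> new chain.
Insert 482: h=3, bucket 3 nonempty -> append to chain.
Insert 342: h=3, bucket 3 nonempty -> append to chain.
Insert 712: h=3, bucket 3 nonempty -> append to chain.
Insert 657: h=8, bucket 8 empty -> new chain.
Insert 302: h=3, bucket 3 nonempty -> append to chain.
Insert 24: h=1, bucket 1 empty -> new chain.
Insert 885: h=0, bucket 0 empty -> new chain.
Insert 398: h=7, bucket 7 empty -> new chain.
Final buckets:
0: 885
1: 24
2: ∅
3: 802 -> 482 -> 342 -> 712 -> 302
4: ∅
5: ∅
6: 59
7: 398
8: 657
9: ∅

5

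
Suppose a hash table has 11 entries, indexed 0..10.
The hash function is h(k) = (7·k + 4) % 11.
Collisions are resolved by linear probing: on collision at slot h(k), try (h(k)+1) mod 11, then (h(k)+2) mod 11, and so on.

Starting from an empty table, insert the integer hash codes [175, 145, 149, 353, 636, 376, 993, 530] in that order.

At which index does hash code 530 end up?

10

175: h=8 → slot 8
145: h=7 → slot 7
149: h=2 → slot 2
353: h=0 → slot 0
636: h=1 → slot 1
376: h=7, probe 7,8,9 → slot 9
993: h=3 → slot 3
530: h=7, probe 7,8,9,10 → slot 10
Table: [353, 636, 149, 993, _, _, _, 145, 175, 376, 530]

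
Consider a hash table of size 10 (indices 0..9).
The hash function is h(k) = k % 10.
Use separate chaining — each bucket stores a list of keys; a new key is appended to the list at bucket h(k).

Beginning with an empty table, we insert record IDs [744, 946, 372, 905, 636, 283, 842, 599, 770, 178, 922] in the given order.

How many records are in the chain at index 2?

3

744 → bucket 4
946 → bucket 6
372 → bucket 2
905 → bucket 5
636 → bucket 6 (collision)
283 → bucket 3
842 → bucket 2 (collision)
599 → bucket 9
770 → bucket 0
178 → bucket 8
922 → bucket 2 (collision)
Final buckets:
0: 770
1: _
2: 372 -> 842 -> 922
3: 283
4: 744
5: 905
6: 946 -> 636
7: _
8: 178
9: 599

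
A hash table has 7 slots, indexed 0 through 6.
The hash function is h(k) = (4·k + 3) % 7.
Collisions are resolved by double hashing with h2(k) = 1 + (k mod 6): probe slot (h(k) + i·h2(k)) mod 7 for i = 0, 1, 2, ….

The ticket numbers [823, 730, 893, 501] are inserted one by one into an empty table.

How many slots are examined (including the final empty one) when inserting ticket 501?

2

Insert 823: h=5, slot 5 empty => index 5.
Insert 730: h=4, slot 4 empty => index 4.
Insert 893: h=5, h2=6, slots 5,4 occupied => index 3.
Insert 501: h=5, h2=4, slot 5 occupied => index 2.
Table: [—, —, 501, 893, 730, 823, —]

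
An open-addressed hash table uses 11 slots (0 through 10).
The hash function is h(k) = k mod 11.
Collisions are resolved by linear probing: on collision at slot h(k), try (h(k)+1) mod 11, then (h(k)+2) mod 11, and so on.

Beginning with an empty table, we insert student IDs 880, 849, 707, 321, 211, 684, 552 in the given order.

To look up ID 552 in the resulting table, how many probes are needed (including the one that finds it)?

6

Insert 880: h=0, slot 0 empty -> index 0.
Insert 849: h=2, slot 2 empty -> index 2.
Insert 707: h=3, slot 3 empty -> index 3.
Insert 321: h=2, slots 2,3 occupied -> index 4.
Insert 211: h=2, slots 2,3,4 occupied -> index 5.
Insert 684: h=2, slots 2,3,4,5 occupied -> index 6.
Insert 552: h=2, slots 2,3,4,5,6 occupied -> index 7.
Table: [880, -, 849, 707, 321, 211, 684, 552, -, -, -]
Lookup 552: h=2, probe 2,3,4,5,6,7 → found at 7.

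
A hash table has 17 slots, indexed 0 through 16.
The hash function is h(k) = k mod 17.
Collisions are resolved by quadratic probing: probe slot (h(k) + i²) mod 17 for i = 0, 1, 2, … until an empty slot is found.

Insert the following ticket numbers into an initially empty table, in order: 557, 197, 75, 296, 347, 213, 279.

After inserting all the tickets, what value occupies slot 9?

213

Insert 557: h=13, slot 13 empty -> index 13.
Insert 197: h=10, slot 10 empty -> index 10.
Insert 75: h=7, slot 7 empty -> index 7.
Insert 296: h=7, slot 7 occupied -> index 8.
Insert 347: h=7, slots 7,8 occupied -> index 11.
Insert 213: h=9, slot 9 empty -> index 9.
Insert 279: h=7, slots 7,8,11 occupied -> index 16.
Table: [-, -, -, -, -, -, -, 75, 296, 213, 197, 347, -, 557, -, -, 279]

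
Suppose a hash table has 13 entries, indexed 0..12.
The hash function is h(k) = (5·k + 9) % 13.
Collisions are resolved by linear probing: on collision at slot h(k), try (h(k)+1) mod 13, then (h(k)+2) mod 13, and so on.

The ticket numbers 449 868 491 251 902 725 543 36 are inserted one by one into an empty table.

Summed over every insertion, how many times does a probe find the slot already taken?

14

Insert 449: h=5, slot 5 empty → index 5.
Insert 868: h=7, slot 7 empty → index 7.
Insert 491: h=7, slot 7 occupied → index 8.
Insert 251: h=3, slot 3 empty → index 3.
Insert 902: h=8, slot 8 occupied → index 9.
Insert 725: h=7, slots 7,8,9 occupied → index 10.
Insert 543: h=7, slots 7,8,9,10 occupied → index 11.
Insert 36: h=7, slots 7,8,9,10,11 occupied → index 12.
Table: [—, —, —, 251, —, 449, —, 868, 491, 902, 725, 543, 36]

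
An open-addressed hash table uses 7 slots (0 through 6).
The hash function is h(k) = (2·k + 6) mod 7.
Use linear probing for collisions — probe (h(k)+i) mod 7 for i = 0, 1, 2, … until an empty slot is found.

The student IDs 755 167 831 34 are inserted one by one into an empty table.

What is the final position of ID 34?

6

755: h=4 => slot 4
167: h=4, probe 4,5 => slot 5
831: h=2 => slot 2
34: h=4, probe 4,5,6 => slot 6
Table: [∅, ∅, 831, ∅, 755, 167, 34]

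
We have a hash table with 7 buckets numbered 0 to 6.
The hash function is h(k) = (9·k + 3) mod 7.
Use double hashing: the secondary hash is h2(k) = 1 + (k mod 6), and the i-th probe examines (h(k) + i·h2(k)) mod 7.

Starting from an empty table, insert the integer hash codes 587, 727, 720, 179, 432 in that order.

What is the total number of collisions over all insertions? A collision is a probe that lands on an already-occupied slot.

2

Insert 587: h=1, slot 1 empty -> index 1.
Insert 727: h=1, h2=2, slot 1 occupied -> index 3.
Insert 720: h=1, h2=1, slot 1 occupied -> index 2.
Insert 179: h=4, slot 4 empty -> index 4.
Insert 432: h=6, slot 6 empty -> index 6.
Table: [., 587, 720, 727, 179, ., 432]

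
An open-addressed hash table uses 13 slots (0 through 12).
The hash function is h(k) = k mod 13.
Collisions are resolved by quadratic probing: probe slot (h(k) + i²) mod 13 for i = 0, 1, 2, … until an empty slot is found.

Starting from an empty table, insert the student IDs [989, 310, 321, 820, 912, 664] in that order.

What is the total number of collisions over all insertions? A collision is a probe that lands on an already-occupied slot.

989 hashes to 1; slot 1 is free → place at 1.
310 hashes to 11; slot 11 is free → place at 11.
321 hashes to 9; slot 9 is free → place at 9.
820 hashes to 1; 1 taken → place at 2.
912 hashes to 2; 2 taken → place at 3.
664 hashes to 1; 1,2 taken → place at 5.
Table: [., 989, 820, 912, ., 664, ., ., ., 321, ., 310, .]

4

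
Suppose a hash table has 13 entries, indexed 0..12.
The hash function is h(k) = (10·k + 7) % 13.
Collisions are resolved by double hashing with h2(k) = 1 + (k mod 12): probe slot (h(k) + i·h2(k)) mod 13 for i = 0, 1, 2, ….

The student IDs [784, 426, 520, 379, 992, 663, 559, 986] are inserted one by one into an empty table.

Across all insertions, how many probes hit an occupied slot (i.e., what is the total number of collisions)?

784: h=8 → slot 8
426: h=3 → slot 3
520: h=7 → slot 7
379: h=1 → slot 1
992: h=8, h2=9, probe 8,4 → slot 4
663: h=7, h2=4, probe 7,11 → slot 11
559: h=7, h2=8, probe 7,2 → slot 2
986: h=0 → slot 0
Table: [986, 379, 559, 426, 992, -, -, 520, 784, -, -, 663, -]

3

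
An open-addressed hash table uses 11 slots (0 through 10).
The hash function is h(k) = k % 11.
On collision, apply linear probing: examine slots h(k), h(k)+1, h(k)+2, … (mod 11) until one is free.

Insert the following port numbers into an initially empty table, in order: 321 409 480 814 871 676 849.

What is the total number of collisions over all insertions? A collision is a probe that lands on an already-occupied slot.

7

321: h=2 → slot 2
409: h=2, probe 2,3 → slot 3
480: h=7 → slot 7
814: h=0 → slot 0
871: h=2, probe 2,3,4 → slot 4
676: h=5 → slot 5
849: h=2, probe 2,3,4,5,6 → slot 6
Table: [814, ., 321, 409, 871, 676, 849, 480, ., ., .]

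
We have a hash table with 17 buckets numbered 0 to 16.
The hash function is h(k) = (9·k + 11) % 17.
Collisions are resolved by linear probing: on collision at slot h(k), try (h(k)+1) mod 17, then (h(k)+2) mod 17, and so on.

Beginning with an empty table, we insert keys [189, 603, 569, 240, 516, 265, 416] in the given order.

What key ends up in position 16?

189 hashes to 12; slot 12 is free → place at 12.
603 hashes to 15; slot 15 is free → place at 15.
569 hashes to 15; 15 taken → place at 16.
240 hashes to 12; 12 taken → place at 13.
516 hashes to 14; slot 14 is free → place at 14.
265 hashes to 16; 16 taken → place at 0.
416 hashes to 15; 15,16,0 taken → place at 1.
Table: [265, 416, ., ., ., ., ., ., ., ., ., ., 189, 240, 516, 603, 569]

569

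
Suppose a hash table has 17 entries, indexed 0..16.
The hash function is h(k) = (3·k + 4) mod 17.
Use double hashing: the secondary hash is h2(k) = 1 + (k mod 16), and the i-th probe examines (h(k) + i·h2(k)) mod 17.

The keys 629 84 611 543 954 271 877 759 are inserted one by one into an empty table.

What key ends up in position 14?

629: h=4 → slot 4
84: h=1 → slot 1
611: h=1, h2=4, probe 1,5 → slot 5
543: h=1, h2=16, probe 1,0 → slot 0
954: h=10 → slot 10
271: h=1, h2=16, probe 1,0,16 → slot 16
877: h=0, h2=14, probe 0,14 → slot 14
759: h=3 → slot 3
Table: [543, 84, —, 759, 629, 611, —, —, —, —, 954, —, —, —, 877, —, 271]

877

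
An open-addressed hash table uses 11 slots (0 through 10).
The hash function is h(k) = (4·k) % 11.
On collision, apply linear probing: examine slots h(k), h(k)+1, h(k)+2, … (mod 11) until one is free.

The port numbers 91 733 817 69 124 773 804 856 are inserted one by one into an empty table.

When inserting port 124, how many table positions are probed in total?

4

91 hashes to 1; slot 1 is free → place at 1.
733 hashes to 6; slot 6 is free → place at 6.
817 hashes to 1; 1 taken → place at 2.
69 hashes to 1; 1,2 taken → place at 3.
124 hashes to 1; 1,2,3 taken → place at 4.
773 hashes to 1; 1,2,3,4 taken → place at 5.
804 hashes to 4; 4,5,6 taken → place at 7.
856 hashes to 3; 3,4,5,6,7 taken → place at 8.
Table: [—, 91, 817, 69, 124, 773, 733, 804, 856, —, —]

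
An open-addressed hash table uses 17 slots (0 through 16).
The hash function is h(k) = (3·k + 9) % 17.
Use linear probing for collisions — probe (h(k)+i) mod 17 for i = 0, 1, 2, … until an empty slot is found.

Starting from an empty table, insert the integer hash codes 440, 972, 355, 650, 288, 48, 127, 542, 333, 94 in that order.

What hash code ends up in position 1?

972

Insert 440: h=3, slot 3 empty => index 3.
Insert 972: h=1, slot 1 empty => index 1.
Insert 355: h=3, slot 3 occupied => index 4.
Insert 650: h=4, slot 4 occupied => index 5.
Insert 288: h=6, slot 6 empty => index 6.
Insert 48: h=0, slot 0 empty => index 0.
Insert 127: h=16, slot 16 empty => index 16.
Insert 542: h=3, slots 3,4,5,6 occupied => index 7.
Insert 333: h=5, slots 5,6,7 occupied => index 8.
Insert 94: h=2, slot 2 empty => index 2.
Table: [48, 972, 94, 440, 355, 650, 288, 542, 333, -, -, -, -, -, -, -, 127]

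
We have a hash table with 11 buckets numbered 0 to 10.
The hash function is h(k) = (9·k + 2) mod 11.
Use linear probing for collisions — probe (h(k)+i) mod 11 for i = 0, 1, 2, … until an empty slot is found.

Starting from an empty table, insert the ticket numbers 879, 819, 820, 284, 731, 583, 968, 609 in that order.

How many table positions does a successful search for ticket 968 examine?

879 hashes to 4; slot 4 is free => place at 4.
819 hashes to 3; slot 3 is free => place at 3.
820 hashes to 1; slot 1 is free => place at 1.
284 hashes to 6; slot 6 is free => place at 6.
731 hashes to 3; 3,4 taken => place at 5.
583 hashes to 2; slot 2 is free => place at 2.
968 hashes to 2; 2,3,4,5,6 taken => place at 7.
609 hashes to 5; 5,6,7 taken => place at 8.
Table: [., 820, 583, 819, 879, 731, 284, 968, 609, ., .]
Lookup 968: h=2, probe 2,3,4,5,6,7 → found at 7.

6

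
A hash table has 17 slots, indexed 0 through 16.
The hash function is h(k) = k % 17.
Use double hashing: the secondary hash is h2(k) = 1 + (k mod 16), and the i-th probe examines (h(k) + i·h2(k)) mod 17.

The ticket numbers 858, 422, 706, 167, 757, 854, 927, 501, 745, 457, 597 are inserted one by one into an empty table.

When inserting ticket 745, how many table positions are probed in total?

858: h=8 → slot 8
422: h=14 → slot 14
706: h=9 → slot 9
167: h=14, h2=8, probe 14,5 → slot 5
757: h=9, h2=6, probe 9,15 → slot 15
854: h=4 → slot 4
927: h=9, h2=16, probe 9,8,7 → slot 7
501: h=8, h2=6, probe 8,14,3 → slot 3
745: h=14, h2=10, probe 14,7,0 → slot 0
457: h=15, h2=10, probe 15,8,1 → slot 1
597: h=2 → slot 2
Table: [745, 457, 597, 501, 854, 167, -, 927, 858, 706, -, -, -, -, 422, 757, -]

3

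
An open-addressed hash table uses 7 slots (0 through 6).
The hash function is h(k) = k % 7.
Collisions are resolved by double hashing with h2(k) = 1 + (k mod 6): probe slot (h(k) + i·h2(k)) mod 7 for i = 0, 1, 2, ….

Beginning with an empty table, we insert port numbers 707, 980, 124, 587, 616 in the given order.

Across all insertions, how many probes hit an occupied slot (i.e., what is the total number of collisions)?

707: h=0 → slot 0
980: h=0, h2=3, probe 0,3 → slot 3
124: h=5 → slot 5
587: h=6 → slot 6
616: h=0, h2=5, probe 0,5,3,1 → slot 1
Table: [707, 616, ∅, 980, ∅, 124, 587]

4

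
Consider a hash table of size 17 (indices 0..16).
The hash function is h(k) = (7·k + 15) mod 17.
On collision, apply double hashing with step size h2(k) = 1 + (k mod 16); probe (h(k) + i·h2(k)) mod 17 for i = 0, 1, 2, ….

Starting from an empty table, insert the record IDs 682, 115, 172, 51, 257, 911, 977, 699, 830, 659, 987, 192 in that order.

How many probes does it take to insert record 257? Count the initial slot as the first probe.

2

Insert 682: h=12, slot 12 empty => index 12.
Insert 115: h=4, slot 4 empty => index 4.
Insert 172: h=12, h2=13, slot 12 occupied => index 8.
Insert 51: h=15, slot 15 empty => index 15.
Insert 257: h=12, h2=2, slot 12 occupied => index 14.
Insert 911: h=0, slot 0 empty => index 0.
Insert 977: h=3, slot 3 empty => index 3.
Insert 699: h=12, h2=12, slot 12 occupied => index 7.
Insert 830: h=11, slot 11 empty => index 11.
Insert 659: h=4, h2=4, slots 4,8,12 occupied => index 16.
Insert 987: h=5, slot 5 empty => index 5.
Insert 192: h=16, h2=1, slots 16,0 occupied => index 1.
Table: [911, 192, —, 977, 115, 987, —, 699, 172, —, —, 830, 682, —, 257, 51, 659]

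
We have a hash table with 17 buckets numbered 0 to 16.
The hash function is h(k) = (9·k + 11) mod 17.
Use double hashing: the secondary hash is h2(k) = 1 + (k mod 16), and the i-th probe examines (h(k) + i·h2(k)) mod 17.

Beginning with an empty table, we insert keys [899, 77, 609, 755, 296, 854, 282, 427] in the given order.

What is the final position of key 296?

15

899 hashes to 10; slot 10 is free => place at 10.
77 hashes to 7; slot 7 is free => place at 7.
609 hashes to 1; slot 1 is free => place at 1.
755 hashes to 6; slot 6 is free => place at 6.
296 hashes to 6, h2=9; 6 taken => place at 15.
854 hashes to 13; slot 13 is free => place at 13.
282 hashes to 16; slot 16 is free => place at 16.
427 hashes to 12; slot 12 is free => place at 12.
Table: [-, 609, -, -, -, -, 755, 77, -, -, 899, -, 427, 854, -, 296, 282]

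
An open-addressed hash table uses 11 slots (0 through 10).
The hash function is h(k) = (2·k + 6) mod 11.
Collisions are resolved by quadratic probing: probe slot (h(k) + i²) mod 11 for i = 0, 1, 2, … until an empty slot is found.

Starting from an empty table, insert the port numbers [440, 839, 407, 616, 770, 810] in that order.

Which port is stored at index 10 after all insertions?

616

Insert 440: h=6, slot 6 empty -> index 6.
Insert 839: h=1, slot 1 empty -> index 1.
Insert 407: h=6, slot 6 occupied -> index 7.
Insert 616: h=6, slots 6,7 occupied -> index 10.
Insert 770: h=6, slots 6,7,10 occupied -> index 4.
Insert 810: h=9, slot 9 empty -> index 9.
Table: [-, 839, -, -, 770, -, 440, 407, -, 810, 616]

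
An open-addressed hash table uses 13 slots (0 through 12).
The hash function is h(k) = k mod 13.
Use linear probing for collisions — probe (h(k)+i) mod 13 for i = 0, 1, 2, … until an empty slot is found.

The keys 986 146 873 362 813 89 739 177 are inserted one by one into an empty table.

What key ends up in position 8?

986 hashes to 11; slot 11 is free => place at 11.
146 hashes to 3; slot 3 is free => place at 3.
873 hashes to 2; slot 2 is free => place at 2.
362 hashes to 11; 11 taken => place at 12.
813 hashes to 7; slot 7 is free => place at 7.
89 hashes to 11; 11,12 taken => place at 0.
739 hashes to 11; 11,12,0 taken => place at 1.
177 hashes to 8; slot 8 is free => place at 8.
Table: [89, 739, 873, 146, ., ., ., 813, 177, ., ., 986, 362]

177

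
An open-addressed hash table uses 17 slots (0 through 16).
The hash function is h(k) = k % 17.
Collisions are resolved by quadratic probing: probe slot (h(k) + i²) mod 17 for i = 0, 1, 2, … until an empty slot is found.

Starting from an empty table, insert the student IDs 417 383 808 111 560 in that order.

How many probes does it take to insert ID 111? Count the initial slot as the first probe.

417: h=9 => slot 9
383: h=9, probe 9,10 => slot 10
808: h=9, probe 9,10,13 => slot 13
111: h=9, probe 9,10,13,1 => slot 1
560: h=16 => slot 16
Table: [-, 111, -, -, -, -, -, -, -, 417, 383, -, -, 808, -, -, 560]

4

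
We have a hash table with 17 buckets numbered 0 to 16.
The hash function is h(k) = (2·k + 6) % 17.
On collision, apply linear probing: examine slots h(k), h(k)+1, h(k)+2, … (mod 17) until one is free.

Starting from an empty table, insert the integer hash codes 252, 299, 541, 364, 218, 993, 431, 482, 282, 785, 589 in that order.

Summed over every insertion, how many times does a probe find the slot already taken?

252: h=0 -> slot 0
299: h=9 -> slot 9
541: h=0, probe 0,1 -> slot 1
364: h=3 -> slot 3
218: h=0, probe 0,1,2 -> slot 2
993: h=3, probe 3,4 -> slot 4
431: h=1, probe 1,2,3,4,5 -> slot 5
482: h=1, probe 1,2,3,4,5,6 -> slot 6
282: h=9, probe 9,10 -> slot 10
785: h=12 -> slot 12
589: h=11 -> slot 11
Table: [252, 541, 218, 364, 993, 431, 482, ∅, ∅, 299, 282, 589, 785, ∅, ∅, ∅, ∅]

14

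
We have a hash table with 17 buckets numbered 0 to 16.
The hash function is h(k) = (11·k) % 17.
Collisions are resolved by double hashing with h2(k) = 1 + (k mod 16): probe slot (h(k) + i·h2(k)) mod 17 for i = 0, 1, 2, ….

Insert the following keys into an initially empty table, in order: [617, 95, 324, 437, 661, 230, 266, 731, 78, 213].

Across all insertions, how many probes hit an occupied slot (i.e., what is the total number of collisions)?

2

617: h=4 -> slot 4
95: h=8 -> slot 8
324: h=11 -> slot 11
437: h=13 -> slot 13
661: h=12 -> slot 12
230: h=14 -> slot 14
266: h=2 -> slot 2
731: h=0 -> slot 0
78: h=8, h2=15, probe 8,6 -> slot 6
213: h=14, h2=6, probe 14,3 -> slot 3
Table: [731, —, 266, 213, 617, —, 78, —, 95, —, —, 324, 661, 437, 230, —, —]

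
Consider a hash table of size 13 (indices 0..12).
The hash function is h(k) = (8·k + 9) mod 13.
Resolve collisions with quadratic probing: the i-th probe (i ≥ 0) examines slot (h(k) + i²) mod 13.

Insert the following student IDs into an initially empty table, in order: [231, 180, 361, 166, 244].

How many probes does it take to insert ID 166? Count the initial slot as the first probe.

Insert 231: h=11, slot 11 empty => index 11.
Insert 180: h=6, slot 6 empty => index 6.
Insert 361: h=11, slot 11 occupied => index 12.
Insert 166: h=11, slots 11,12 occupied => index 2.
Insert 244: h=11, slots 11,12,2 occupied => index 7.
Table: [_, _, 166, _, _, _, 180, 244, _, _, _, 231, 361]

3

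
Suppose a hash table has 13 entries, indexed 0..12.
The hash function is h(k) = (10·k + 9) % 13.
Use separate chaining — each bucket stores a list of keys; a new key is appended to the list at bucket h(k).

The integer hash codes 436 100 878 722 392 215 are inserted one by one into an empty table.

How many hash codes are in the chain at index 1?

Insert 436: h=1, bucket 1 empty → new chain.
Insert 100: h=8, bucket 8 empty → new chain.
Insert 878: h=1, bucket 1 nonempty → append to chain.
Insert 722: h=1, bucket 1 nonempty → append to chain.
Insert 392: h=3, bucket 3 empty → new chain.
Insert 215: h=1, bucket 1 nonempty → append to chain.
Final buckets:
0: ∅
1: 436 -> 878 -> 722 -> 215
2: ∅
3: 392
4: ∅
5: ∅
6: ∅
7: ∅
8: 100
9: ∅
10: ∅
11: ∅
12: ∅

4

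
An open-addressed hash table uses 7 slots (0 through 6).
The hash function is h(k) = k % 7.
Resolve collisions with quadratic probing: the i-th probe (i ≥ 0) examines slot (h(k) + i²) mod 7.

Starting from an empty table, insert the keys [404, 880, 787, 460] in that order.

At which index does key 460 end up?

2

404: h=5 => slot 5
880: h=5, probe 5,6 => slot 6
787: h=3 => slot 3
460: h=5, probe 5,6,2 => slot 2
Table: [—, —, 460, 787, —, 404, 880]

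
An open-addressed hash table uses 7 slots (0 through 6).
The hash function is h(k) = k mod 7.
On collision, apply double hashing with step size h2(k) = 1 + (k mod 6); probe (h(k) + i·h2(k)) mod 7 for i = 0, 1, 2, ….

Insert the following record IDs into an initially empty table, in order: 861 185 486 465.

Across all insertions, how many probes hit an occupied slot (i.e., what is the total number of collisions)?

4

Insert 861: h=0, slot 0 empty => index 0.
Insert 185: h=3, slot 3 empty => index 3.
Insert 486: h=3, h2=1, slot 3 occupied => index 4.
Insert 465: h=3, h2=4, slots 3,0,4 occupied => index 1.
Table: [861, 465, ∅, 185, 486, ∅, ∅]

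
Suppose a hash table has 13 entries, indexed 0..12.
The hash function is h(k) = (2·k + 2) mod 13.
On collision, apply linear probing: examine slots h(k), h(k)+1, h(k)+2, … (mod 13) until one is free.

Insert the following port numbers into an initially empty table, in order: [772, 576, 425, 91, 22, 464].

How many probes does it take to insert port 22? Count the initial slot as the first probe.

772: h=12 -> slot 12
576: h=10 -> slot 10
425: h=7 -> slot 7
91: h=2 -> slot 2
22: h=7, probe 7,8 -> slot 8
464: h=7, probe 7,8,9 -> slot 9
Table: [-, -, 91, -, -, -, -, 425, 22, 464, 576, -, 772]

2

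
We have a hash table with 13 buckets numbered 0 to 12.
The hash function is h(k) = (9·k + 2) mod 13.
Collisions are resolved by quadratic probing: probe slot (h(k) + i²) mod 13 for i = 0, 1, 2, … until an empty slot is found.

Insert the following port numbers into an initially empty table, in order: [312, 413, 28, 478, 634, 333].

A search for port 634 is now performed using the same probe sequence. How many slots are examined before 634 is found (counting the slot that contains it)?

Insert 312: h=2, slot 2 empty => index 2.
Insert 413: h=1, slot 1 empty => index 1.
Insert 28: h=7, slot 7 empty => index 7.
Insert 478: h=1, slots 1,2 occupied => index 5.
Insert 634: h=1, slots 1,2,5 occupied => index 10.
Insert 333: h=9, slot 9 empty => index 9.
Table: [., 413, 312, ., ., 478, ., 28, ., 333, 634, ., .]
Lookup 634: h=1, probe 1,2,5,10 → found at 10.

4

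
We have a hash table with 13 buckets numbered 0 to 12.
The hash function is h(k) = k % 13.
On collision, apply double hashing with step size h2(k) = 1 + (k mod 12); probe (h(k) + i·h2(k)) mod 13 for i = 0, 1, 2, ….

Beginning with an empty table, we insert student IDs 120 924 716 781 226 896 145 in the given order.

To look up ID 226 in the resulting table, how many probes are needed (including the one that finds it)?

4

120: h=3 => slot 3
924: h=1 => slot 1
716: h=1, h2=9, probe 1,10 => slot 10
781: h=1, h2=2, probe 1,3,5 => slot 5
226: h=5, h2=11, probe 5,3,1,12 => slot 12
896: h=12, h2=9, probe 12,8 => slot 8
145: h=2 => slot 2
Table: [-, 924, 145, 120, -, 781, -, -, 896, -, 716, -, 226]
Lookup 226: h=5, h2=11, probe 5,3,1,12 → found at 12.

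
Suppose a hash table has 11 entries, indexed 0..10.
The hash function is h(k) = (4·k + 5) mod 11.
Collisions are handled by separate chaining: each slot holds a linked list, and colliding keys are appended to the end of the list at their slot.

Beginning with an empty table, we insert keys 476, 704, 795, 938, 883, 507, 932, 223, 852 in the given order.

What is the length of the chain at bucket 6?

5

476 -> bucket 6
704 -> bucket 5
795 -> bucket 6 (collision)
938 -> bucket 6 (collision)
883 -> bucket 6 (collision)
507 -> bucket 9
932 -> bucket 4
223 -> bucket 6 (collision)
852 -> bucket 3
Final buckets:
0: —
1: —
2: —
3: 852
4: 932
5: 704
6: 476 -> 795 -> 938 -> 883 -> 223
7: —
8: —
9: 507
10: —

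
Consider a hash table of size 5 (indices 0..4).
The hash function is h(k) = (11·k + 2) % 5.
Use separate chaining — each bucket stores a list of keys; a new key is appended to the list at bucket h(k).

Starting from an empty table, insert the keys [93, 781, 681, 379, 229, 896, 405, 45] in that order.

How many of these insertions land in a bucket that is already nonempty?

93 → bucket 0
781 → bucket 3
681 → bucket 3 (collision)
379 → bucket 1
229 → bucket 1 (collision)
896 → bucket 3 (collision)
405 → bucket 2
45 → bucket 2 (collision)
Final buckets:
0: 93
1: 379 -> 229
2: 405 -> 45
3: 781 -> 681 -> 896
4: —

4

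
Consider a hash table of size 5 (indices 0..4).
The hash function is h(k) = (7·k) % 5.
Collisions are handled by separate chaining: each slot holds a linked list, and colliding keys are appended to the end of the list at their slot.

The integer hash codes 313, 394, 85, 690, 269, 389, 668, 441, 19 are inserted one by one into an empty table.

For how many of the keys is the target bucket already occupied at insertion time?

5

Insert 313: h=1, bucket 1 empty -> new chain.
Insert 394: h=3, bucket 3 empty -> new chain.
Insert 85: h=0, bucket 0 empty -> new chain.
Insert 690: h=0, bucket 0 nonempty -> append to chain.
Insert 269: h=3, bucket 3 nonempty -> append to chain.
Insert 389: h=3, bucket 3 nonempty -> append to chain.
Insert 668: h=1, bucket 1 nonempty -> append to chain.
Insert 441: h=2, bucket 2 empty -> new chain.
Insert 19: h=3, bucket 3 nonempty -> append to chain.
Final buckets:
0: 85 -> 690
1: 313 -> 668
2: 441
3: 394 -> 269 -> 389 -> 19
4: _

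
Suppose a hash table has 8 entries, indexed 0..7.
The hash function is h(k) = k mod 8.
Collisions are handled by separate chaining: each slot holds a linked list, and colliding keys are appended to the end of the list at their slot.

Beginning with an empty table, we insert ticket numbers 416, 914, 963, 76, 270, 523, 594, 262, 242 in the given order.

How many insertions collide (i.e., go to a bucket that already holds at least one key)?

4

416 -> bucket 0
914 -> bucket 2
963 -> bucket 3
76 -> bucket 4
270 -> bucket 6
523 -> bucket 3 (collision)
594 -> bucket 2 (collision)
262 -> bucket 6 (collision)
242 -> bucket 2 (collision)
Final buckets:
0: 416
1: _
2: 914 -> 594 -> 242
3: 963 -> 523
4: 76
5: _
6: 270 -> 262
7: _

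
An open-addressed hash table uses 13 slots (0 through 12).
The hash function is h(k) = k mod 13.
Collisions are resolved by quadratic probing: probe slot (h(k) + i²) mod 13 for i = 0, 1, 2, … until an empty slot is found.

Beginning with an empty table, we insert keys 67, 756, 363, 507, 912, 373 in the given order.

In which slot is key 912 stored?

6

67 hashes to 2; slot 2 is free -> place at 2.
756 hashes to 2; 2 taken -> place at 3.
363 hashes to 12; slot 12 is free -> place at 12.
507 hashes to 0; slot 0 is free -> place at 0.
912 hashes to 2; 2,3 taken -> place at 6.
373 hashes to 9; slot 9 is free -> place at 9.
Table: [507, —, 67, 756, —, —, 912, —, —, 373, —, —, 363]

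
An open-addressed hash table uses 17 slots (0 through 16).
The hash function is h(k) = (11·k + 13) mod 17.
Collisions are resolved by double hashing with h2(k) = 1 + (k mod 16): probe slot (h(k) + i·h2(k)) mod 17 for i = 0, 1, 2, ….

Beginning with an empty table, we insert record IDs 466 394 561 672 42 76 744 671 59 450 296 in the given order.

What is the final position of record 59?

466 hashes to 5; slot 5 is free => place at 5.
394 hashes to 12; slot 12 is free => place at 12.
561 hashes to 13; slot 13 is free => place at 13.
672 hashes to 10; slot 10 is free => place at 10.
42 hashes to 16; slot 16 is free => place at 16.
76 hashes to 16, h2=13; 16,12 taken => place at 8.
744 hashes to 3; slot 3 is free => place at 3.
671 hashes to 16, h2=16; 16 taken => place at 15.
59 hashes to 16, h2=12; 16 taken => place at 11.
450 hashes to 16, h2=3; 16 taken => place at 2.
296 hashes to 5, h2=9; 5 taken => place at 14.
Table: [_, _, 450, 744, _, 466, _, _, 76, _, 672, 59, 394, 561, 296, 671, 42]

11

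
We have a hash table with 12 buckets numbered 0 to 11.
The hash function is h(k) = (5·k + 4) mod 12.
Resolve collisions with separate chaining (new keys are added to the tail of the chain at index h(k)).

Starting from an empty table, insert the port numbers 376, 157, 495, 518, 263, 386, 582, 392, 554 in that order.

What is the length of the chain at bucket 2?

Insert 376: h=0, bucket 0 empty → new chain.
Insert 157: h=9, bucket 9 empty → new chain.
Insert 495: h=7, bucket 7 empty → new chain.
Insert 518: h=2, bucket 2 empty → new chain.
Insert 263: h=11, bucket 11 empty → new chain.
Insert 386: h=2, bucket 2 nonempty → append to chain.
Insert 582: h=10, bucket 10 empty → new chain.
Insert 392: h=8, bucket 8 empty → new chain.
Insert 554: h=2, bucket 2 nonempty → append to chain.
Final buckets:
0: 376
1: -
2: 518 -> 386 -> 554
3: -
4: -
5: -
6: -
7: 495
8: 392
9: 157
10: 582
11: 263

3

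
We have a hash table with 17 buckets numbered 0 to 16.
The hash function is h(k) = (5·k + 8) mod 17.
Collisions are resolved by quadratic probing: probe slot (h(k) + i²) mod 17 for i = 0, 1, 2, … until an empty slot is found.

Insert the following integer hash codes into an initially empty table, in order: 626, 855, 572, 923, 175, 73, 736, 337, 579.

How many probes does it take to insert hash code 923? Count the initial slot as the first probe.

2

626: h=10 -> slot 10
855: h=16 -> slot 16
572: h=12 -> slot 12
923: h=16, probe 16,0 -> slot 0
175: h=16, probe 16,0,3 -> slot 3
73: h=16, probe 16,0,3,8 -> slot 8
736: h=16, probe 16,0,3,8,15 -> slot 15
337: h=10, probe 10,11 -> slot 11
579: h=13 -> slot 13
Table: [923, ∅, ∅, 175, ∅, ∅, ∅, ∅, 73, ∅, 626, 337, 572, 579, ∅, 736, 855]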